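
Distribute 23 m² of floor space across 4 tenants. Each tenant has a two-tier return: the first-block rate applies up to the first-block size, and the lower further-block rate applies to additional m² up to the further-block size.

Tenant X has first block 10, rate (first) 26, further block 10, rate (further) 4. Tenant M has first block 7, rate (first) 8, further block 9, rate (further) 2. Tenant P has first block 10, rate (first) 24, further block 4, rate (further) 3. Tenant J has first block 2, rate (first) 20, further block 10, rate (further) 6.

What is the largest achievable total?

Rank every tier by rate: Tenant X/T1 26 > Tenant P/T1 24 > Tenant J/T1 20 > Tenant M/T1 8 > Tenant J/T2 6 > Tenant X/T2 4 > Tenant P/T2 3 > Tenant M/T2 2.
Tenant X/T1 (26): +10 — 13 left.
Tenant P T1 at 24: fill all 10 — 3 left.
Tenant J T1 at 20: fill all 2 — 1 left.
Tenant M T1 at 8: only 1 left, fill 1.
Total = 26×10 + 24×10 + 20×2 + 8×1 = 548.

548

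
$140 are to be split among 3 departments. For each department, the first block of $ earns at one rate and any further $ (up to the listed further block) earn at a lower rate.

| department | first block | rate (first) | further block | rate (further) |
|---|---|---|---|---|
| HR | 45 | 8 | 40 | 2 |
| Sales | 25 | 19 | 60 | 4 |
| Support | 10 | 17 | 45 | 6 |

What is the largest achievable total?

1335

Treat each block as its own option and order by rate: Sales/first 19 > Support/first 17 > HR/first 8 > Support/second 6 > Sales/second 4 > HR/second 2.
Sales/first (19): +25 → 115 left.
Support first at 17: fill all 10 → 105 left.
HR first at 8: fill all 45 → 60 left.
Support second at 6: fill all 45 → 15 left.
Sales second at 4: only 15 left, fill 15.
Total = 19×25 + 17×10 + 8×45 + 6×45 + 4×15 = 1335.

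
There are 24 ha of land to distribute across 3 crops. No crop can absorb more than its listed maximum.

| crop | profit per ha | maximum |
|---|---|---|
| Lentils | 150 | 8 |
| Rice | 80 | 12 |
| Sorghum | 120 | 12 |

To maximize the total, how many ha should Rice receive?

4

Order the crops by profit per ha: Lentils 150 > Sorghum 120 > Rice 80.
Give Lentils 8 to hit its cap of 8 ; 16 left.
Give Sorghum 12 to hit its cap of 12 ; 4 left.
Rice: +4 (room for 12) → 4. Pool exhausted.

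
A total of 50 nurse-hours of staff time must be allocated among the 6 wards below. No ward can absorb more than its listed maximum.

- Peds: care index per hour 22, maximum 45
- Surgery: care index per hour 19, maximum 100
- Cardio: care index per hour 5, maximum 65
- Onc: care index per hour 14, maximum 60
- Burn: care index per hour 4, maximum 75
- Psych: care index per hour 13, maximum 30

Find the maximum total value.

1085

Order the wards by care index per hour: Peds 22 > Surgery 19 > Onc 14 > Psych 13 > Cardio 5 > Burn 4.
Peds takes 45 to reach its cap of 45 ; 5 left.
Surgery: +5 (room for 100) → 5. Pool exhausted.
Total = 22×45 + 19×5 = 1085.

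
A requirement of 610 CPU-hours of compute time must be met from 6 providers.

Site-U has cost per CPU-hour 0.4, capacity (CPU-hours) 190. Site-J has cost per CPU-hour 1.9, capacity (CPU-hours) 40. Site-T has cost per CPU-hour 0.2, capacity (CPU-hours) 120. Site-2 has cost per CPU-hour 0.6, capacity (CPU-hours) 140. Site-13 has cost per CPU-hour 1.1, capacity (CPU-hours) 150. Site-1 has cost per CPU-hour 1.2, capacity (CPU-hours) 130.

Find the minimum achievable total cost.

Cheapest first:
Take 120 from Site-T at 0.2 ; need 490 more.
Site-U at 0.4: take all 190 CPU-hours ; 300 still needed.
Site-2 (0.6): use full 140 ; 160 CPU-hours to go.
Site-13 (1.1): use full 150 ; 10 CPU-hours to go.
Site-1 at 1.2: take 10 of its 130 ; requirement met.
Site-J: unused.
Cost = 120×0.2 + 190×0.4 + 140×0.6 + 150×1.1 + 10×1.2 = 361.

361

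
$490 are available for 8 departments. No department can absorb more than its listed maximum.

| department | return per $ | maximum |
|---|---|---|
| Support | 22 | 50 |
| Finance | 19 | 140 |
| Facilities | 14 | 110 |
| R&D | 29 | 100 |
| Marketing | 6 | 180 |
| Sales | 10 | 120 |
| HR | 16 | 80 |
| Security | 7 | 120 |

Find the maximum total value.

Rank by return per $: R&D 29 > Support 22 > Finance 19 > HR 16 > Facilities 14 > Sales 10 > Security 7 > Marketing 6.
Give R&D 100 to hit its cap of 100 — 390 left.
Support takes 50 to reach its cap of 50 — 340 left.
Finance: +140 to 140 (cap) — 200 left.
Give HR 80 to hit its cap of 80 — 120 left.
Facilities takes 110 to reach its cap of 110 — 10 left.
Only 10 left; Sales takes them to reach 10.
Total = 22×50 + 19×140 + 14×110 + 29×100 + 10×10 + 16×80 = 9580.

9580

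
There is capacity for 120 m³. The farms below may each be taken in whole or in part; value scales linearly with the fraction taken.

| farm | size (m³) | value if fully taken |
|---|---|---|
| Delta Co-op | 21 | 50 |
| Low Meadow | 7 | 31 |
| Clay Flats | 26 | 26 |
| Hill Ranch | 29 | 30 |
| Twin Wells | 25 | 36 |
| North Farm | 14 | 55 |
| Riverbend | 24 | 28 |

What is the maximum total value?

230

Sort by value density: Low Meadow 31/7≈4.43, North Farm 55/14≈3.93, Delta Co-op 50/21≈2.38, Twin Wells 36/25≈1.44, Riverbend 28/24≈1.17, Hill Ranch 30/29≈1.03, Clay Flats 26/26≈1.
Low Meadow: take in full, 7 m³ for value 31 ; 113 left.
Take all of North Farm (14 m³, value 55) ; 99 m³ left.
All 21 m³ of Delta Co-op fit (value 50) ; 78 remain.
Take all of Twin Wells (25 m³, value 36) ; 53 m³ left.
Take all of Riverbend (24 m³, value 28) ; 29 m³ left.
Hill Ranch: take in full, 29 m³ for value 30 ; 0 left.
Total value = 230.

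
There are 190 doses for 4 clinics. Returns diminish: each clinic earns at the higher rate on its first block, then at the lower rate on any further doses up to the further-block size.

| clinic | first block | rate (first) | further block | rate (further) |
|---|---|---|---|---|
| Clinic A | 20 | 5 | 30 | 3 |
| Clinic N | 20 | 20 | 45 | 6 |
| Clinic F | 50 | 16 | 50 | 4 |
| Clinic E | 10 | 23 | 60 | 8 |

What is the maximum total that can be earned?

2205

Rank every tier by rate: Clinic E/T1 23 > Clinic N/T1 20 > Clinic F/T1 16 > Clinic E/T2 8 > Clinic N/T2 6 > Clinic A/T1 5 > Clinic F/T2 4 > Clinic A/T2 3.
Clinic E/T1 (23): +10 — 180 left.
Clinic N/T1 (20): +20 — 160 left.
Fill Clinic F T1 block (50 at 16) — 110 left.
Fill Clinic E T2 block (60 at 8) — 50 left.
Clinic N/T2 (6): +45 — 5 left.
Clinic A T1 at 5: only 5 left, fill 5.
Total = 23×10 + 20×20 + 16×50 + 8×60 + 6×45 + 5×5 = 2205.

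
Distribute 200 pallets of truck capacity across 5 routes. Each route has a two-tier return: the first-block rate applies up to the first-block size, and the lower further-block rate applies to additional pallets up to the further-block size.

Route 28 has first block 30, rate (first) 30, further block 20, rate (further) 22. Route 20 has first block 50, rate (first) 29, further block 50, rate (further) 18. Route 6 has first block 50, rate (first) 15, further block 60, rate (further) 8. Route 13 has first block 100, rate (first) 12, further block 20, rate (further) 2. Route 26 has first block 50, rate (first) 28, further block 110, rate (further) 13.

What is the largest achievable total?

Rank every tier by rate: Route 28/first 30 > Route 20/first 29 > Route 26/first 28 > Route 28/second 22 > Route 20/second 18 > Route 6/first 15 > Route 26/second 13 > Route 13/first 12 > Route 6/second 8 > Route 13/second 2.
Route 28/first (30): +30 — 170 left.
Fill Route 20 first block (50 at 29) — 120 left.
Route 26 first at 28: fill all 50 — 70 left.
Route 28/second (22): +20 — 50 left.
Route 20 second at 18: fill all 50 — 0 left.
Total = 30×30 + 29×50 + 28×50 + 22×20 + 18×50 = 5090.

5090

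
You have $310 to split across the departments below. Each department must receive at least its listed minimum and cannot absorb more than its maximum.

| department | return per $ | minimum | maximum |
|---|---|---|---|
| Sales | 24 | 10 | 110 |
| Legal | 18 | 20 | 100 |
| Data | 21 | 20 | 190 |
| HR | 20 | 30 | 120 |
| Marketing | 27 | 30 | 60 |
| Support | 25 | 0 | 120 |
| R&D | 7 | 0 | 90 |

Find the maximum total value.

Meeting every minimum uses 10+20+20+30+30+0+0 = 110 $, leaving 200.
Rank by return per $: Marketing 27 > Support 25 > Sales 24 > Data 21 > HR 20 > Legal 18 > R&D 7.
Marketing takes 30 more to reach its cap of 60 → 170 left.
Support takes 120 more to reach its cap of 120 → 50 left.
Sales has room for 100 more but only 50 remain, so it gets 60.
Total = 24×60 + 18×20 + 21×20 + 20×30 + 27×60 + 25×120 = 7440.

7440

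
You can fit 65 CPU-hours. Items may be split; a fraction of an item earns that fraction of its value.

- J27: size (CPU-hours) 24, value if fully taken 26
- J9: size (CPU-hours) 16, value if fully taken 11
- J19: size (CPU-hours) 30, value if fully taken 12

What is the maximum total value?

47

Sort by value density: J27 26/24≈1.08, J9 11/16≈0.688, J19 12/30≈0.4.
J27: take in full, 24 CPU-hours for value 26 → 41 left.
All 16 CPU-hours of J9 fit (value 11) → 25 remain.
25 CPU-hours left: a 25/30 share of J19 gives 12×25/30 = 10.
Total value = 47.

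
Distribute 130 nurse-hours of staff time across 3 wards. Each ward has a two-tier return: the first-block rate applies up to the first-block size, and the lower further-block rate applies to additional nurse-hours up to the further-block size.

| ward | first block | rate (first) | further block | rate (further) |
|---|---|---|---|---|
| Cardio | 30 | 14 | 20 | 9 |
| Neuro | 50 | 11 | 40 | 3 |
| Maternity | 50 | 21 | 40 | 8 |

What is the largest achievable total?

2020

Order all 6 blocks by rate: Maternity/T1 21 > Cardio/T1 14 > Neuro/T1 11 > Cardio/T2 9 > Maternity/T2 8 > Neuro/T2 3.
Maternity T1 at 21: fill all 50 ; 80 left.
Cardio/T1 (14): +30 ; 50 left.
Neuro/T1 (11): +50 ; 0 left.
Total = 21×50 + 14×30 + 11×50 = 2020.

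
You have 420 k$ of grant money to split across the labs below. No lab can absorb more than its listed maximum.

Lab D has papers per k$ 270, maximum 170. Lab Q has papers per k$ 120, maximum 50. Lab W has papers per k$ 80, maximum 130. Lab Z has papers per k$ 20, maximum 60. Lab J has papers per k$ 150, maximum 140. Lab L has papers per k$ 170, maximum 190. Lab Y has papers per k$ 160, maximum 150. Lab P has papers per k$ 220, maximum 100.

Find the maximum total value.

93400

Rank by papers per k$: Lab D 270 > Lab P 220 > Lab L 170 > Lab Y 160 > Lab J 150 > Lab Q 120 > Lab W 80 > Lab Z 20.
Give Lab D 170 to hit its cap of 170 ; 250 left.
Give Lab P 100 to hit its cap of 100 ; 150 left.
Lab L: +150 (room for 190) → 150. Pool exhausted.
Total = 270×170 + 170×150 + 220×100 = 93400.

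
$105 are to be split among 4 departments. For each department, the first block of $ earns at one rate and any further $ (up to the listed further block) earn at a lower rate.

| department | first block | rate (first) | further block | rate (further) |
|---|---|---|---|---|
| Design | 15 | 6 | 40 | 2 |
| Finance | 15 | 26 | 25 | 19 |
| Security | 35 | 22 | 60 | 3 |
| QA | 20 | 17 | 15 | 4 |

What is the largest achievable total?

Rank every tier by rate: Finance/tier1 26 > Security/tier1 22 > Finance/tier2 19 > QA/tier1 17 > Design/tier1 6 > QA/tier2 4 > Security/tier2 3 > Design/tier2 2.
Finance tier1 at 26: fill all 15 ; 90 left.
Security tier1 at 22: fill all 35 ; 55 left.
Fill Finance tier2 block (25 at 19) ; 30 left.
QA tier1 at 17: fill all 20 ; 10 left.
Design/tier1: +10 of 15 at 6; pool empty.
Total = 26×15 + 22×35 + 19×25 + 17×20 + 6×10 = 2035.

2035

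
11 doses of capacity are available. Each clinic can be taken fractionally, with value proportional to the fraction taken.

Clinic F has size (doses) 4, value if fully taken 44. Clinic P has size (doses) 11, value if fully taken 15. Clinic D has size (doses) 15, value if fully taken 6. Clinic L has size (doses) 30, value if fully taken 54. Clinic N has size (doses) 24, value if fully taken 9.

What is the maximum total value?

56.6

Rank by value-to-size ratio: Clinic F 44/4≈11, Clinic L 54/30≈1.8, Clinic P 15/11≈1.36, Clinic D 6/15≈0.4, Clinic N 9/24≈0.375.
Clinic F: take in full, 4 doses for value 44 → 7 left.
Fill the last 7 doses with part of Clinic L: 7/30 of it earns 12.6.
Total value = 56.6.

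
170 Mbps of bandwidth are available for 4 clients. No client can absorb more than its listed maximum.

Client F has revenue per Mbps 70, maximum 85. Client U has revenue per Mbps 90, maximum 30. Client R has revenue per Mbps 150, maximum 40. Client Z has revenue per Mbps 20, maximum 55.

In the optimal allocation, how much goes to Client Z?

15

Rank by revenue per Mbps: Client R 150 > Client U 90 > Client F 70 > Client Z 20.
Client R: +40 to 40 (cap) → 130 left.
Client U takes 30 to reach its cap of 30 → 100 left.
Give Client F 85 to hit its cap of 85 → 15 left.
Client Z has room for 55 but only 15 remain, so it gets 15.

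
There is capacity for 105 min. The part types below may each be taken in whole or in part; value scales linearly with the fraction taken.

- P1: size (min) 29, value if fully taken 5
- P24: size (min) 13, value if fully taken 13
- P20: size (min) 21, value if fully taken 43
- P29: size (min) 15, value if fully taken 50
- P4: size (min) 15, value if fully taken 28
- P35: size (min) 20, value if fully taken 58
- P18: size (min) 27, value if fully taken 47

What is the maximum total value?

Best value per unit of size first: P29 50/15≈3.33, P35 58/20≈2.9, P20 43/21≈2.05, P4 28/15≈1.87, P18 47/27≈1.74, P24 13/13≈1, P1 5/29≈0.172.
All 15 min of P29 fit (value 50) → 90 remain.
P35: take in full, 20 min for value 58 → 70 left.
P20: take in full, 21 min for value 43 → 49 left.
Take all of P4 (15 min, value 28) → 34 min left.
All 27 min of P18 fit (value 47) → 7 remain.
Fill the last 7 min with part of P24: 7/13 of it earns 7.
Total value = 233.

233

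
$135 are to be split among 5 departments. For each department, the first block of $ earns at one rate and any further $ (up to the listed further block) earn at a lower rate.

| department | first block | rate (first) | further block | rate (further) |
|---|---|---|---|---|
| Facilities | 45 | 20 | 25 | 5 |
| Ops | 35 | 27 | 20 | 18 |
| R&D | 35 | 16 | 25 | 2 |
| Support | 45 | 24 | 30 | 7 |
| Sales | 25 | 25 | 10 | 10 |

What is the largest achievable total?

3250

Treat each block as its own option and order by rate: Ops/tier1 27 > Sales/tier1 25 > Support/tier1 24 > Facilities/tier1 20 > Ops/tier2 18 > R&D/tier1 16 > Sales/tier2 10 > Support/tier2 7 > Facilities/tier2 5 > R&D/tier2 2.
Ops tier1 at 27: fill all 35 → 100 left.
Sales/tier1 (25): +25 → 75 left.
Support/tier1 (24): +45 → 30 left.
30 remain; put them into Facilities tier1 at 20.
Total = 27×35 + 25×25 + 24×45 + 20×30 = 3250.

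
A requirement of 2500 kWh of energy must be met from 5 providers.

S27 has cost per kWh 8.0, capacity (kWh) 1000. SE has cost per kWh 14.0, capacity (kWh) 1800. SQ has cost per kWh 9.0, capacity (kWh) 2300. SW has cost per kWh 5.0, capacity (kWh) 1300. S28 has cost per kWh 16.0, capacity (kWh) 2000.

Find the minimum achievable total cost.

16300

Cheapest first:
Take 1300 from SW at 5.0 — need 1200 more.
S27 (8.0): use full 1000 — 200 kWh to go.
Take 200 from SQ at 9.0 to finish.
SE, S28: unused.
Cost = 1300×5.0 + 1000×8.0 + 200×9.0 = 16300.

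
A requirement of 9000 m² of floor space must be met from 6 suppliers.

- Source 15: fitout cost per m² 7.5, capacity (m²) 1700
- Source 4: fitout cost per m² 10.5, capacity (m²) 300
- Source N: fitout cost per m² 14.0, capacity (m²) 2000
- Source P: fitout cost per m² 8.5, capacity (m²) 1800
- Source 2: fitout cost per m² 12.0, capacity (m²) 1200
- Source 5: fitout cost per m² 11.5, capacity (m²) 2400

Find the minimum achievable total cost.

Use suppliers in increasing cost order.
Source 15 (7.5): use full 1700 — 7300 m² to go.
Source P at 8.5: take all 1800 m² — 5500 still needed.
Take 300 from Source 4 at 10.5 — need 5200 more.
Source 5 (11.5): use full 2400 — 2800 m² to go.
Source 2 (12.0): use full 1200 — 1600 m² to go.
Source N (14.0): take the remaining 1600 — done.
Cost = 1700×7.5 + 1800×8.5 + 300×10.5 + 2400×11.5 + 1200×12.0 + 1600×14.0 = 95600.

95600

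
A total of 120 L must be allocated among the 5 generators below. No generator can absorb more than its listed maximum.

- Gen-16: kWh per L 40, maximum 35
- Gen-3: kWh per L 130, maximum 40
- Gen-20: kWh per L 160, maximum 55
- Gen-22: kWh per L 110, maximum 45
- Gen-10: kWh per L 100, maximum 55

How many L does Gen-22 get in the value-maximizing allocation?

Order the generators by kWh per L: Gen-20 160 > Gen-3 130 > Gen-22 110 > Gen-10 100 > Gen-16 40.
Give Gen-20 55 to hit its cap of 55 — 65 left.
Gen-3: +40 to 40 (cap) — 25 left.
Gen-22 has room for 45 but only 25 remain, so it gets 25.

25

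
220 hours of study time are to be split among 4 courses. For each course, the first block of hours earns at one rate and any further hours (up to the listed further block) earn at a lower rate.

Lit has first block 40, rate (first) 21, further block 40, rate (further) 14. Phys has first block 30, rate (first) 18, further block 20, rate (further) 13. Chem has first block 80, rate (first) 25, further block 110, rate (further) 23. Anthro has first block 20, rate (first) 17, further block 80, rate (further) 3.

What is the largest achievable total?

Rank every tier by rate: Chem/tier1 25 > Chem/tier2 23 > Lit/tier1 21 > Phys/tier1 18 > Anthro/tier1 17 > Lit/tier2 14 > Phys/tier2 13 > Anthro/tier2 3.
Chem tier1 at 25: fill all 80 → 140 left.
Chem/tier2 (23): +110 → 30 left.
30 remain; put them into Lit tier1 at 21.
Total = 25×80 + 23×110 + 21×30 = 5160.

5160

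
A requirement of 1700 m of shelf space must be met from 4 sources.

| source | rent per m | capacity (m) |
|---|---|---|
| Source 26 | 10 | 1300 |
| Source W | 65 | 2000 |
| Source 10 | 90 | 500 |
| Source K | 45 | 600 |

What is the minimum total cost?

Fill from the cheapest source first.
Source 26 at 10: take all 1300 m — 400 still needed.
Source K (45): take the remaining 400 — done.
Source W, Source 10: unused.
Cost = 1300×10 + 400×45 = 31000.

31000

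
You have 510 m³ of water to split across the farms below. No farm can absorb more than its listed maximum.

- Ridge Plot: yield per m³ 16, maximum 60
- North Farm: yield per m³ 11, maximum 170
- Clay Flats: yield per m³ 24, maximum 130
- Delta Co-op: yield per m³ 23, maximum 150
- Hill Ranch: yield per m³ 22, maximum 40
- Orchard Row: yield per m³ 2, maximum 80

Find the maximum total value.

Rank by yield per m³: Clay Flats 24 > Delta Co-op 23 > Hill Ranch 22 > Ridge Plot 16 > North Farm 11 > Orchard Row 2.
Give Clay Flats 130 to hit its cap of 130 — 380 left.
Delta Co-op takes 150 to reach its cap of 150 — 230 left.
Hill Ranch takes 40 to reach its cap of 40 — 190 left.
Ridge Plot takes 60 to reach its cap of 60 — 130 left.
Only 130 left; North Farm takes them to reach 130.
Total = 16×60 + 11×130 + 24×130 + 23×150 + 22×40 = 9840.

9840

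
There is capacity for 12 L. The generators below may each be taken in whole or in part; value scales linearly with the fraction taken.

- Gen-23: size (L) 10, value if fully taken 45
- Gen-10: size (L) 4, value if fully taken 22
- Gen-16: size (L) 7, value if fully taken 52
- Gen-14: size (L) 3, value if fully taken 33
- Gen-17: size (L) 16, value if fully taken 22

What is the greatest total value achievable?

Best value per unit of size first: Gen-14 33/3≈11, Gen-16 52/7≈7.43, Gen-10 22/4≈5.5, Gen-23 45/10≈4.5, Gen-17 22/16≈1.38.
All 3 L of Gen-14 fit (value 33) — 9 remain.
Take all of Gen-16 (7 L, value 52) — 2 L left.
Fill the last 2 L with part of Gen-10: 2/4 of it earns 11.
Total value = 96.

96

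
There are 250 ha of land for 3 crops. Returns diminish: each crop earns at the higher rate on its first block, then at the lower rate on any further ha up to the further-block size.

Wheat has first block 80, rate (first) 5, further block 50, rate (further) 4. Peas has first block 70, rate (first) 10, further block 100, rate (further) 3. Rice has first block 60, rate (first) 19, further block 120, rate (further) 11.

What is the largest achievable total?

Treat each block as its own option and order by rate: Rice/first 19 > Rice/second 11 > Peas/first 10 > Wheat/first 5 > Wheat/second 4 > Peas/second 3.
Rice first at 19: fill all 60 — 190 left.
Fill Rice second block (120 at 11) — 70 left.
Fill Peas first block (70 at 10) — 0 left.
Total = 19×60 + 11×120 + 10×70 = 3160.

3160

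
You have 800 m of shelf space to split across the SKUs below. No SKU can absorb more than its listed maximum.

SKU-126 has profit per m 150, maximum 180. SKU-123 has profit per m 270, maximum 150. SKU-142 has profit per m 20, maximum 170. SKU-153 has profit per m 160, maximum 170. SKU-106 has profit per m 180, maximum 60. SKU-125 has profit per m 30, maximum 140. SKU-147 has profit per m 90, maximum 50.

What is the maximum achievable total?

115200

Highest profit per m first: SKU-123 270 > SKU-106 180 > SKU-153 160 > SKU-126 150 > SKU-147 90 > SKU-125 30 > SKU-142 20.
Give SKU-123 150 to hit its cap of 150 — 650 left.
SKU-106 takes 60 to reach its cap of 60 — 590 left.
Give SKU-153 170 to hit its cap of 170 — 420 left.
SKU-126: +180 to 180 (cap) — 240 left.
SKU-147 takes 50 to reach its cap of 50 — 190 left.
SKU-125 takes 140 to reach its cap of 140 — 50 left.
SKU-142: +50 (room for 170) → 50. Pool exhausted.
Total = 150×180 + 270×150 + 20×50 + 160×170 + 180×60 + 30×140 + 90×50 = 115200.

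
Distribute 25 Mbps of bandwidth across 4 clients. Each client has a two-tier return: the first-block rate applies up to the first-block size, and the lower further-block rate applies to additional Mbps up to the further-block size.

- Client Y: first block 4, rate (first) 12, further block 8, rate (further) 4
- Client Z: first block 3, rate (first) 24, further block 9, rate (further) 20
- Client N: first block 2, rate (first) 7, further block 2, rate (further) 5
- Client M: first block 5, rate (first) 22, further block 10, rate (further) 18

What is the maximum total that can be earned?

Treat each block as its own option and order by rate: Client Z/T1 24 > Client M/T1 22 > Client Z/T2 20 > Client M/T2 18 > Client Y/T1 12 > Client N/T1 7 > Client N/T2 5 > Client Y/T2 4.
Client Z/T1 (24): +3 — 22 left.
Client M T1 at 22: fill all 5 — 17 left.
Client Z/T2 (20): +9 — 8 left.
8 remain; put them into Client M T2 at 18.
Total = 24×3 + 22×5 + 20×9 + 18×8 = 506.

506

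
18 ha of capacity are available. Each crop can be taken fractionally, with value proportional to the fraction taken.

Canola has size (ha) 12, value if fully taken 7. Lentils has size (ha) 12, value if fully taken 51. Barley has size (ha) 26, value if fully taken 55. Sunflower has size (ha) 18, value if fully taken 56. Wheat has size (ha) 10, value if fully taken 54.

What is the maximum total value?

Rank by value-to-size ratio: Wheat 54/10≈5.4, Lentils 51/12≈4.25, Sunflower 56/18≈3.11, Barley 55/26≈2.12, Canola 7/12≈0.583.
Wheat: take in full, 10 ha for value 54 → 8 left.
Only 8 ha remain; take 8/12 of Lentils for value 51×8/12 = 34.
Total value = 88.

88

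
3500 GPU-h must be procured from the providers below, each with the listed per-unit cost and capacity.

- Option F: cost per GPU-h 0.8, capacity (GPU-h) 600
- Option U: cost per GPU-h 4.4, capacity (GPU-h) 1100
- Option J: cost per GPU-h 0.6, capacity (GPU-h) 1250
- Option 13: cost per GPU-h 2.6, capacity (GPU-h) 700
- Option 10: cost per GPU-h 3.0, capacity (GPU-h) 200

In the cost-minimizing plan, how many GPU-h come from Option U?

Use providers in increasing cost order.
Option J (0.6): use full 1250 ; 2250 GPU-h to go.
Take 600 from Option F at 0.8 ; need 1650 more.
Take 700 from Option 13 at 2.6 ; need 950 more.
Take 200 from Option 10 at 3.0 ; need 750 more.
Option U at 4.4: take 750 of its 1100 ; requirement met.

750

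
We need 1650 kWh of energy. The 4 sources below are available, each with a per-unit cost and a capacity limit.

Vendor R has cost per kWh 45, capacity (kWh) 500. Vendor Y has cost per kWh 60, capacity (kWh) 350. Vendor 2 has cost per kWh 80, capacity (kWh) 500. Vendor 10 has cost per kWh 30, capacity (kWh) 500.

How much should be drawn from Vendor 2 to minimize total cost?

300

Cheapest first:
Vendor 10 (30): use full 500 — 1150 kWh to go.
Vendor R (45): use full 500 — 650 kWh to go.
Take 350 from Vendor Y at 60 — need 300 more.
Vendor 2 (80): take the remaining 300 — done.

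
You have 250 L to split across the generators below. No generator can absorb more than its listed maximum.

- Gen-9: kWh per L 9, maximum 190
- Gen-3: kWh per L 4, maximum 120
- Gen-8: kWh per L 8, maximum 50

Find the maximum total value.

Order the generators by kWh per L: Gen-9 9 > Gen-8 8 > Gen-3 4.
Gen-9: +190 to 190 (cap) → 60 left.
Gen-8 takes 50 to reach its cap of 50 → 10 left.
Gen-3 has room for 120 but only 10 remain, so it gets 10.
Total = 9×190 + 4×10 + 8×50 = 2150.

2150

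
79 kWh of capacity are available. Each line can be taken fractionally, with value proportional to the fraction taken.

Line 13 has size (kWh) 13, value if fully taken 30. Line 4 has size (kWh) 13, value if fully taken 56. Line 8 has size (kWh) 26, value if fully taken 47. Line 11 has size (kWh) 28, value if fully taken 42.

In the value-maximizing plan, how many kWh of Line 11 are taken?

27

Best value per unit of size first: Line 4 56/13≈4.31, Line 13 30/13≈2.31, Line 8 47/26≈1.81, Line 11 42/28≈1.5.
Take all of Line 4 (13 kWh, value 56) — 66 kWh left.
Take all of Line 13 (13 kWh, value 30) — 53 kWh left.
Take all of Line 8 (26 kWh, value 47) — 27 kWh left.
Only 27 kWh remain; take 27/28 of Line 11 for value 42×27/28 = 40.5.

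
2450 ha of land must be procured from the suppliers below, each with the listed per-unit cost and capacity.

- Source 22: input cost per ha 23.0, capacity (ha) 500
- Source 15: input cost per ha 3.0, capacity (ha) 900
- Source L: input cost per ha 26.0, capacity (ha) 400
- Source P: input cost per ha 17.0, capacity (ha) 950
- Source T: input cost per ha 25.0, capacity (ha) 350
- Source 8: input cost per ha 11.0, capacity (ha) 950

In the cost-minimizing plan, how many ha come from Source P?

Cheapest first:
Source 15 at 3.0: take all 900 ha — 1550 still needed.
Source 8 (11.0): use full 950 — 600 ha to go.
Source P at 17.0: take 600 of its 950 — requirement met.
Source 22, Source T, Source L: unused.

600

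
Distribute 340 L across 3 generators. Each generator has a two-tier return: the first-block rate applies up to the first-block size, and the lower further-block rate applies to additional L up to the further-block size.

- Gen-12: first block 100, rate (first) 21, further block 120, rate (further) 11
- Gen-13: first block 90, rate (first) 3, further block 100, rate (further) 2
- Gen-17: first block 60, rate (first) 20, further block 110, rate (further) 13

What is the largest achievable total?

Treat each block as its own option and order by rate: Gen-12/T1 21 > Gen-17/T1 20 > Gen-17/T2 13 > Gen-12/T2 11 > Gen-13/T1 3 > Gen-13/T2 2.
Gen-12/T1 (21): +100 — 240 left.
Gen-17 T1 at 20: fill all 60 — 180 left.
Gen-17/T2 (13): +110 — 70 left.
Gen-12/T2: +70 of 120 at 11; pool empty.
Total = 21×100 + 20×60 + 13×110 + 11×70 = 5500.

5500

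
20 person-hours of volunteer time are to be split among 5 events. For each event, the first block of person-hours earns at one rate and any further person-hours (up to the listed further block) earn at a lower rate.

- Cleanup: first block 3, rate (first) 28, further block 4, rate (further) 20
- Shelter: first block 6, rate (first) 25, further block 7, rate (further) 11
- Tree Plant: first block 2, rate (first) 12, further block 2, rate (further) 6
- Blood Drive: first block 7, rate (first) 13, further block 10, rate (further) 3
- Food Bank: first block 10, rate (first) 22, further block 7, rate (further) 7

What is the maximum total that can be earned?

474

Treat each block as its own option and order by rate: Cleanup/tier1 28 > Shelter/tier1 25 > Food Bank/tier1 22 > Cleanup/tier2 20 > Blood Drive/tier1 13 > Tree Plant/tier1 12 > Shelter/tier2 11 > Food Bank/tier2 7 > Tree Plant/tier2 6 > Blood Drive/tier2 3.
Cleanup/tier1 (28): +3 — 17 left.
Shelter/tier1 (25): +6 — 11 left.
Fill Food Bank tier1 block (10 at 22) — 1 left.
1 remain; put them into Cleanup tier2 at 20.
Total = 28×3 + 25×6 + 22×10 + 20×1 = 474.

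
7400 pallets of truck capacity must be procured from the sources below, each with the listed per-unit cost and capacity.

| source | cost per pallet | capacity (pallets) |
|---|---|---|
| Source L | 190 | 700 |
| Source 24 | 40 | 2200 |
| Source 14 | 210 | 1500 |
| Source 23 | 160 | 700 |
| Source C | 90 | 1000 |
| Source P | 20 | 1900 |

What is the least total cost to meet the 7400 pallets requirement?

650000

Fill from the cheapest source first.
Source P (20): use full 1900 → 5500 pallets to go.
Take 2200 from Source 24 at 40 → need 3300 more.
Source C at 90: take all 1000 pallets → 2300 still needed.
Source 23 at 160: take all 700 pallets → 1600 still needed.
Take 700 from Source L at 190 → need 900 more.
Source 14 at 210: take 900 of its 1500 → requirement met.
Cost = 1900×20 + 2200×40 + 1000×90 + 700×160 + 700×190 + 900×210 = 650000.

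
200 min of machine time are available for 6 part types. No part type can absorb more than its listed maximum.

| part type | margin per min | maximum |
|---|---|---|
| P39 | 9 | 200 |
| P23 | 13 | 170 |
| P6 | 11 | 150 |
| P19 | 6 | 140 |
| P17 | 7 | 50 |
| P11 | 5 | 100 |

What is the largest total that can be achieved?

Order the part types by margin per min: P23 13 > P6 11 > P39 9 > P17 7 > P19 6 > P11 5.
P23: +170 to 170 (cap) — 30 left.
P6 has room for 150 but only 30 remain, so it gets 30.
Total = 13×170 + 11×30 = 2540.

2540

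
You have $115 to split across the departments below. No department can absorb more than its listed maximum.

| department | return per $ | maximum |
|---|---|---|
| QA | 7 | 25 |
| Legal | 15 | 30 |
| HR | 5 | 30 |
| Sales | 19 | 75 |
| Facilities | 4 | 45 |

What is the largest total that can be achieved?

Rank by return per $: Sales 19 > Legal 15 > QA 7 > HR 5 > Facilities 4.
Give Sales 75 to hit its cap of 75 → 40 left.
Legal takes 30 to reach its cap of 30 → 10 left.
QA has room for 25 but only 10 remain, so it gets 10.
Total = 7×10 + 15×30 + 19×75 = 1945.

1945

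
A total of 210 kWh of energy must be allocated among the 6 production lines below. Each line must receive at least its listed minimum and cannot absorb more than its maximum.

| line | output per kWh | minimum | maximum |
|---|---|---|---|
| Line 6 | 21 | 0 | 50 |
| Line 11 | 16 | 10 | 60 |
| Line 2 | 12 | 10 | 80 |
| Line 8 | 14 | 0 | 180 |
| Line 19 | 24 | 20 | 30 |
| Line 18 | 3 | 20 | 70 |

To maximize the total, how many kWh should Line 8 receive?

40

Meeting every minimum uses 0+10+10+0+20+20 = 60 kWh, leaving 150.
Highest output per kWh first: Line 19 24 > Line 6 21 > Line 11 16 > Line 8 14 > Line 2 12 > Line 18 3.
Line 19 takes 10 more to reach its cap of 30 ; 140 left.
Line 6: +50 to 50 (cap) ; 90 left.
Give Line 11 50 more to hit its cap of 60 ; 40 left.
Only 40 left; Line 8 takes them to reach 40.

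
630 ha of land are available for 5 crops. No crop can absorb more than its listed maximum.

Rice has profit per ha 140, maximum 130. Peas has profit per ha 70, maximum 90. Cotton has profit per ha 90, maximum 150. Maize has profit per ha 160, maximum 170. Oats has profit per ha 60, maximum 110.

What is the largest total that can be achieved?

Rank by profit per ha: Maize 160 > Rice 140 > Cotton 90 > Peas 70 > Oats 60.
Maize: +170 to 170 (cap) → 460 left.
Rice takes 130 to reach its cap of 130 → 330 left.
Give Cotton 150 to hit its cap of 150 → 180 left.
Give Peas 90 to hit its cap of 90 → 90 left.
Oats has room for 110 but only 90 remain, so it gets 90.
Total = 140×130 + 70×90 + 90×150 + 160×170 + 60×90 = 70600.

70600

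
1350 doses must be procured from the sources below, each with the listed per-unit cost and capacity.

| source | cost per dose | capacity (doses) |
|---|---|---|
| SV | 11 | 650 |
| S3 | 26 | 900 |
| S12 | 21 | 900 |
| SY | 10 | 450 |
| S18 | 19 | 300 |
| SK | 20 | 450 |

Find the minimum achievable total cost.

Fill from the cheapest source first.
SY (10): use full 450 → 900 doses to go.
SV (11): use full 650 → 250 doses to go.
S18 at 19: take 250 of its 300 → requirement met.
SK, S12, S3: unused.
Cost = 450×10 + 650×11 + 250×19 = 16400.

16400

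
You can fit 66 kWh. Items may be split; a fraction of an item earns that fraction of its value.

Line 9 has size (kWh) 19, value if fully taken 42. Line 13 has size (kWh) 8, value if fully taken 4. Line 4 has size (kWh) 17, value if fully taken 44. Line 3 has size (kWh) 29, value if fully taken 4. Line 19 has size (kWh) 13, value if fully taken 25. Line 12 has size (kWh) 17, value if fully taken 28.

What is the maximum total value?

Rank by value-to-size ratio: Line 4 44/17≈2.59, Line 9 42/19≈2.21, Line 19 25/13≈1.92, Line 12 28/17≈1.65, Line 13 4/8≈0.5, Line 3 4/29≈0.138.
Take all of Line 4 (17 kWh, value 44) — 49 kWh left.
Line 9: take in full, 19 kWh for value 42 — 30 left.
Line 19: take in full, 13 kWh for value 25 — 17 left.
Line 12: take in full, 17 kWh for value 28 — 0 left.
Total value = 139.

139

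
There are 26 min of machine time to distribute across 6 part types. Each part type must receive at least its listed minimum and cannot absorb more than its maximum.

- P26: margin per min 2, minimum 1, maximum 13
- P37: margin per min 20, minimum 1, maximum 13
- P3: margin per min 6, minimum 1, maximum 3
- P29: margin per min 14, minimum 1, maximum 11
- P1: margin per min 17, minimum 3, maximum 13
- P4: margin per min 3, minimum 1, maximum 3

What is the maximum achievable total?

438

Meeting every minimum uses 1+1+1+1+3+1 = 8 min, leaving 18.
Rank by margin per min: P37 20 > P1 17 > P29 14 > P3 6 > P4 3 > P26 2.
Give P37 12 more to hit its cap of 13 ; 6 left.
Only 6 left; P1 takes them to reach 9.
Total = 2×1 + 20×13 + 6×1 + 14×1 + 17×9 + 3×1 = 438.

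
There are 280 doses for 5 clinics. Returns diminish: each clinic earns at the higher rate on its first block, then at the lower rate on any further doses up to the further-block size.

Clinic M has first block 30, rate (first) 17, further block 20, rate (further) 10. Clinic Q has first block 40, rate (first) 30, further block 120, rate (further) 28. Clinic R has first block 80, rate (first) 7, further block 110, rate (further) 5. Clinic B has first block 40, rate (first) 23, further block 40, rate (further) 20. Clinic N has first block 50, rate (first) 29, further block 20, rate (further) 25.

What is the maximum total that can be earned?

Treat each block as its own option and order by rate: Clinic Q/T1 30 > Clinic N/T1 29 > Clinic Q/T2 28 > Clinic N/T2 25 > Clinic B/T1 23 > Clinic B/T2 20 > Clinic M/T1 17 > Clinic M/T2 10 > Clinic R/T1 7 > Clinic R/T2 5.
Fill Clinic Q T1 block (40 at 30) → 240 left.
Fill Clinic N T1 block (50 at 29) → 190 left.
Clinic Q/T2 (28): +120 → 70 left.
Clinic N/T2 (25): +20 → 50 left.
Clinic B T1 at 23: fill all 40 → 10 left.
Clinic B T2 at 20: only 10 left, fill 10.
Total = 30×40 + 29×50 + 28×120 + 25×20 + 23×40 + 20×10 = 7630.

7630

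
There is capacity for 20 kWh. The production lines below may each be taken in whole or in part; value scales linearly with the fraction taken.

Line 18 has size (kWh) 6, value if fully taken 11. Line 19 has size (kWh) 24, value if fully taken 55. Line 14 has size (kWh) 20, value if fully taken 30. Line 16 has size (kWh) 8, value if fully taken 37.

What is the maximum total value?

64.5

Rank by value-to-size ratio: Line 16 37/8≈4.62, Line 19 55/24≈2.29, Line 18 11/6≈1.83, Line 14 30/20≈1.5.
All 8 kWh of Line 16 fit (value 37) ; 12 remain.
12 kWh left: a 12/24 share of Line 19 gives 55×12/24 = 27.5.
Total value = 64.5.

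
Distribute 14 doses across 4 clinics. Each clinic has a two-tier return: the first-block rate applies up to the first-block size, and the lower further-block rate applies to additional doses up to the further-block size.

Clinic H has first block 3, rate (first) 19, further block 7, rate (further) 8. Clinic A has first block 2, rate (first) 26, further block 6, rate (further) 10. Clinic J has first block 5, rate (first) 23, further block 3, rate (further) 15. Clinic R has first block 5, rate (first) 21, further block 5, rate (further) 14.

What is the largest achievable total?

310

Treat each block as its own option and order by rate: Clinic A/tier1 26 > Clinic J/tier1 23 > Clinic R/tier1 21 > Clinic H/tier1 19 > Clinic J/tier2 15 > Clinic R/tier2 14 > Clinic A/tier2 10 > Clinic H/tier2 8.
Fill Clinic A tier1 block (2 at 26) — 12 left.
Fill Clinic J tier1 block (5 at 23) — 7 left.
Fill Clinic R tier1 block (5 at 21) — 2 left.
2 remain; put them into Clinic H tier1 at 19.
Total = 26×2 + 23×5 + 21×5 + 19×2 = 310.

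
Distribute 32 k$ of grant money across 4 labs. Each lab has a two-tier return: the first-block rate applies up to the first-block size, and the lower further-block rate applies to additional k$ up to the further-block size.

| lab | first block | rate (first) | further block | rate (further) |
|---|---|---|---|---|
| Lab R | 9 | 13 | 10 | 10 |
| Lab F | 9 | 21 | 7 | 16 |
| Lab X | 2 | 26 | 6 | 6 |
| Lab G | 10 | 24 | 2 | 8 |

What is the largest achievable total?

645

Rank every tier by rate: Lab X/tier1 26 > Lab G/tier1 24 > Lab F/tier1 21 > Lab F/tier2 16 > Lab R/tier1 13 > Lab R/tier2 10 > Lab G/tier2 8 > Lab X/tier2 6.
Lab X tier1 at 26: fill all 2 → 30 left.
Lab G tier1 at 24: fill all 10 → 20 left.
Lab F tier1 at 21: fill all 9 → 11 left.
Fill Lab F tier2 block (7 at 16) → 4 left.
Lab R/tier1: +4 of 9 at 13; pool empty.
Total = 26×2 + 24×10 + 21×9 + 16×7 + 13×4 = 645.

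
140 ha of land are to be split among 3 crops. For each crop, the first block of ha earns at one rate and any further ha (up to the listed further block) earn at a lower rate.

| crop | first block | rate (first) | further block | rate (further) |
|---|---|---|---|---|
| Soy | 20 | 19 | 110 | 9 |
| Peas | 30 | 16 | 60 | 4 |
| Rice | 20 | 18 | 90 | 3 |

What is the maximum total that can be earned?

1850

Order all 6 blocks by rate: Soy/tier1 19 > Rice/tier1 18 > Peas/tier1 16 > Soy/tier2 9 > Peas/tier2 4 > Rice/tier2 3.
Fill Soy tier1 block (20 at 19) ; 120 left.
Fill Rice tier1 block (20 at 18) ; 100 left.
Peas tier1 at 16: fill all 30 ; 70 left.
70 remain; put them into Soy tier2 at 9.
Total = 19×20 + 18×20 + 16×30 + 9×70 = 1850.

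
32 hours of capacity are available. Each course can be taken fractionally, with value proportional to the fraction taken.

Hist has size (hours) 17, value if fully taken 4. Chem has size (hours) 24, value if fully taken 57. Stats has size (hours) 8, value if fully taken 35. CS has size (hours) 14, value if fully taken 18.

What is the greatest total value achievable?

Best value per unit of size first: Stats 35/8≈4.38, Chem 57/24≈2.38, CS 18/14≈1.29, Hist 4/17≈0.235.
Take all of Stats (8 hours, value 35) — 24 hours left.
All 24 hours of Chem fit (value 57) — 0 remain.
Total value = 92.

92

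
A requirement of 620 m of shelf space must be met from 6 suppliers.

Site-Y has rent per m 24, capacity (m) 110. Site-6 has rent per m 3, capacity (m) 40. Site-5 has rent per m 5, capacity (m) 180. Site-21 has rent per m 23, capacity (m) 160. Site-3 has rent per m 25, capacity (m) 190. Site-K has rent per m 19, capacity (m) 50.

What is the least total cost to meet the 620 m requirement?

10290

Fill from the cheapest supplier first.
Site-6 at 3: take all 40 m — 580 still needed.
Site-5 at 5: take all 180 m — 400 still needed.
Site-K at 19: take all 50 m — 350 still needed.
Site-21 at 23: take all 160 m — 190 still needed.
Take 110 from Site-Y at 24 — need 80 more.
Site-3 at 25: take 80 of its 190 — requirement met.
Cost = 40×3 + 180×5 + 50×19 + 160×23 + 110×24 + 80×25 = 10290.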